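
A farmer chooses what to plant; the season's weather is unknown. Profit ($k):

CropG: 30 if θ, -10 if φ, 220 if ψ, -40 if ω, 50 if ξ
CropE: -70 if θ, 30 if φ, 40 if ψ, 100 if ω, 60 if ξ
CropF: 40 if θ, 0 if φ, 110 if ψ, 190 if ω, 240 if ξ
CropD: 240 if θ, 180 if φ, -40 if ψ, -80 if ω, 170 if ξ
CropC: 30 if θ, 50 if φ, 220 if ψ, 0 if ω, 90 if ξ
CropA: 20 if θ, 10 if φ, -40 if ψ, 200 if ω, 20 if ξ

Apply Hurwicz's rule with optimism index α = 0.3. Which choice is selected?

CropF

CropG: 0.3·220 + 0.7·(-40) = 38
CropE: 0.3·100 + 0.7·(-70) = -19
CropF: 0.3·240 + 0.7·0 = 72
CropD: 0.3·240 + 0.7·(-80) = 16
CropC: 0.3·220 + 0.7·0 = 66
CropA: 0.3·200 + 0.7·(-40) = 32
Highest Hurwicz score = 72 → CropF.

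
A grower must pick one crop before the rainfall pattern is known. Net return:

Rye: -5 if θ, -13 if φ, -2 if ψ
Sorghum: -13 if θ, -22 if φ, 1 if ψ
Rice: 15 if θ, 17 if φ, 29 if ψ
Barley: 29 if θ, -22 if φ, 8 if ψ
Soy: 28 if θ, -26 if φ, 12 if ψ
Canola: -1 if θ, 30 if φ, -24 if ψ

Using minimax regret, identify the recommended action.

Column bests: θ=29, φ=30, ψ=29.
Rye regrets: 34, 43, 31 → max 43
Sorghum regrets: 42, 52, 28 → max 52
Rice regrets: 14, 13, 0 → max 14
Barley regrets: 0, 52, 21 → max 52
Soy regrets: 1, 56, 17 → max 56
Canola regrets: 30, 0, 53 → max 53
Smallest max regret = 14 → Rice.

Rice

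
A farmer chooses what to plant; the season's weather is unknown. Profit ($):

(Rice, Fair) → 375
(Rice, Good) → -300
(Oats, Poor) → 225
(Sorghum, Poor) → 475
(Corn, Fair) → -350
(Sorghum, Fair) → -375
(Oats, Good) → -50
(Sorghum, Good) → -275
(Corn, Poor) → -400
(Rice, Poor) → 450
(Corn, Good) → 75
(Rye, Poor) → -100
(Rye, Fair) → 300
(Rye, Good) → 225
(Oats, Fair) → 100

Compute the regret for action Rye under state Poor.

Best payoff under Poor is 475.
Regret = 475 − (-100) = 575.

575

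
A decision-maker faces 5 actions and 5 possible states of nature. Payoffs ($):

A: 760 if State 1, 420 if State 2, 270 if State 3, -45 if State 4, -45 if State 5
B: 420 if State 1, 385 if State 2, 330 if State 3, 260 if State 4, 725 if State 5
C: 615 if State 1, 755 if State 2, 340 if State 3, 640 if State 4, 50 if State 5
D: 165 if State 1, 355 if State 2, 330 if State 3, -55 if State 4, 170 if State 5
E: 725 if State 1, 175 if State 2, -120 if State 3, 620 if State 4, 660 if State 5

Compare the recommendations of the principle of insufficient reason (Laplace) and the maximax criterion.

Row averages: A=272, B=424, C=480, D=193, E=412
Highest average = 480 → C.
Row maxima: A=760, B=725, C=755, D=355, E=725
Best best-case = 760 → A.

laplace → C; maximax → A (disagree)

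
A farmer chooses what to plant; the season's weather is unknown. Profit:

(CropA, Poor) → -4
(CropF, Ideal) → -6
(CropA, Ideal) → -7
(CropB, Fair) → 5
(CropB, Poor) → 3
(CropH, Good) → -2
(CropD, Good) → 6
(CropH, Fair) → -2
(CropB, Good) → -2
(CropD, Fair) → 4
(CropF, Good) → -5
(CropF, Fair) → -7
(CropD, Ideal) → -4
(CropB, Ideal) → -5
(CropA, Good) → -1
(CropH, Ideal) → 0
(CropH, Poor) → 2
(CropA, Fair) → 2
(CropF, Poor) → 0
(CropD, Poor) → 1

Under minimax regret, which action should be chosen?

CropD

Column bests: Poor=3, Fair=5, Good=6, Ideal=0.
CropA regrets: 7, 3, 7, 7 → max 7
CropD regrets: 2, 1, 0, 4 → max 4
CropH regrets: 1, 7, 8, 0 → max 8
CropB regrets: 0, 0, 8, 5 → max 8
CropF regrets: 3, 12, 11, 6 → max 12
Smallest max regret = 4 → CropD.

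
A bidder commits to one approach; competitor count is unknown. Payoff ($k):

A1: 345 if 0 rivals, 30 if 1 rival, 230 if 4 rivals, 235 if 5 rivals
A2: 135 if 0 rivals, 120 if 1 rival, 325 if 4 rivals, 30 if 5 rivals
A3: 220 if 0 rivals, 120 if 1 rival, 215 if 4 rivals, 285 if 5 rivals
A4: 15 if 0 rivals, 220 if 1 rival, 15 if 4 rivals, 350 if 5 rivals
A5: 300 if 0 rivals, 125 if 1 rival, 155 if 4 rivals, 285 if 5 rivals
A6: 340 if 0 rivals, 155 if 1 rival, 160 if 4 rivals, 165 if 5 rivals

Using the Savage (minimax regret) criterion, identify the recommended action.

A3

Column bests: 0 rivals=345, 1 rival=220, 4 rivals=325, 5 rivals=350.
A1 regrets: 0, 190, 95, 115 → max 190
A2 regrets: 210, 100, 0, 320 → max 320
A3 regrets: 125, 100, 110, 65 → max 125
A4 regrets: 330, 0, 310, 0 → max 330
A5 regrets: 45, 95, 170, 65 → max 170
A6 regrets: 5, 65, 165, 185 → max 185
Smallest max regret = 125 → A3.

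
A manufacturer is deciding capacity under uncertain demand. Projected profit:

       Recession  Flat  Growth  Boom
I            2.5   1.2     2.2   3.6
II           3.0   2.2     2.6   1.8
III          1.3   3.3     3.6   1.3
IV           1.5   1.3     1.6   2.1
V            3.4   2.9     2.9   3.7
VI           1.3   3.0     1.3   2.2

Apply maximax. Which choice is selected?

V

Row maxima: I=3.6, II=3.0, III=3.6, IV=2.1, V=3.7, VI=3.0
Best best-case = 3.7 → V.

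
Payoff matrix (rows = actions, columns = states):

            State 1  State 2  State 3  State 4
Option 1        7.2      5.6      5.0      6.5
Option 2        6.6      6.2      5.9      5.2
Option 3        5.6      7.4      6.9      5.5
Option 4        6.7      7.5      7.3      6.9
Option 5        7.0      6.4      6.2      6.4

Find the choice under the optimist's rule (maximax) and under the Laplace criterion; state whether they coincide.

Row maxima: Option 1=7.2, Option 2=6.6, Option 3=7.4, Option 4=7.5, Option 5=7.0
Best best-case = 7.5 → Option 4.
Row averages: Option 1=6.075, Option 2=5.975, Option 3=6.35, Option 4=7.1, Option 5=6.5
Highest average = 7.1 → Option 4.

maximax → Option 4; laplace → Option 4 (agree)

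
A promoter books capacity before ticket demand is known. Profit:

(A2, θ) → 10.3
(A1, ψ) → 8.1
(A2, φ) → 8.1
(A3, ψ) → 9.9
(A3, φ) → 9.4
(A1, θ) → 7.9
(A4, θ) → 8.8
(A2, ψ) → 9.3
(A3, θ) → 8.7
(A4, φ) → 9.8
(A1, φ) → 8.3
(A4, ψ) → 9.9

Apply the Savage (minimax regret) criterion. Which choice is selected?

A4

Column bests: θ=10.3, φ=9.8, ψ=9.9.
A1 regrets: 2.4, 1.5, 1.8 → max 2.4
A2 regrets: 0.0, 1.7, 0.6 → max 1.7
A3 regrets: 1.6, 0.4, 0.0 → max 1.6
A4 regrets: 1.5, 0.0, 0.0 → max 1.5
Smallest max regret = 1.5 → A4.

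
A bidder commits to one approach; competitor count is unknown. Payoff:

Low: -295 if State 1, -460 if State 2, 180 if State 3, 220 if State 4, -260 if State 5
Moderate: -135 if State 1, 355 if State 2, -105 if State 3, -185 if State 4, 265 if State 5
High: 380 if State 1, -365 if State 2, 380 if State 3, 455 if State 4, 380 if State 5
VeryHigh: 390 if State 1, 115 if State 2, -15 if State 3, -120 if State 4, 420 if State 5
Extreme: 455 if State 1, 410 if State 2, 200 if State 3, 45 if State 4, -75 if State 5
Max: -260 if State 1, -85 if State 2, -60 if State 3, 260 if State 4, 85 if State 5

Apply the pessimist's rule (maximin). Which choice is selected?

Extreme

Row minima: Low=-460, Moderate=-185, High=-365, VeryHigh=-120, Extreme=-75, Max=-260
Best worst-case = -75 → Extreme.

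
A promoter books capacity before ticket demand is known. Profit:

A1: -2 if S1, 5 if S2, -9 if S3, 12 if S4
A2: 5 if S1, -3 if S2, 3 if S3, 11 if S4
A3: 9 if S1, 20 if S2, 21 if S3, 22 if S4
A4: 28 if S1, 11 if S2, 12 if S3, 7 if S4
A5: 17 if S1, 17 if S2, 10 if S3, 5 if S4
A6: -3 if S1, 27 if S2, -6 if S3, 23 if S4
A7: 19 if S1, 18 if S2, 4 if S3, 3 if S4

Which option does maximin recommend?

Row minima: A1=-9, A2=-3, A3=9, A4=7, A5=5, A6=-6, A7=3
Best worst-case = 9 → A3.

A3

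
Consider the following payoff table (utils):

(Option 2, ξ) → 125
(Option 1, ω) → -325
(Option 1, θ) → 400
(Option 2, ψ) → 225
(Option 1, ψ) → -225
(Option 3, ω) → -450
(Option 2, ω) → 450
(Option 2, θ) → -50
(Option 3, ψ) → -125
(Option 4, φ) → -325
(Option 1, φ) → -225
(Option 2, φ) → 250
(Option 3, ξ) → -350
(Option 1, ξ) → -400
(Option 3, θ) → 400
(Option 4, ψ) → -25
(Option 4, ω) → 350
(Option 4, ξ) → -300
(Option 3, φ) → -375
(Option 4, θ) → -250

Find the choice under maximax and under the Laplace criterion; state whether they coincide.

maximax → Option 2; laplace → Option 2 (agree)

Row maxima: Option 1=400, Option 2=450, Option 3=400, Option 4=350
Best best-case = 450 → Option 2.
Row averages: Option 1=-155, Option 2=200, Option 3=-180, Option 4=-110
Highest average = 200 → Option 2.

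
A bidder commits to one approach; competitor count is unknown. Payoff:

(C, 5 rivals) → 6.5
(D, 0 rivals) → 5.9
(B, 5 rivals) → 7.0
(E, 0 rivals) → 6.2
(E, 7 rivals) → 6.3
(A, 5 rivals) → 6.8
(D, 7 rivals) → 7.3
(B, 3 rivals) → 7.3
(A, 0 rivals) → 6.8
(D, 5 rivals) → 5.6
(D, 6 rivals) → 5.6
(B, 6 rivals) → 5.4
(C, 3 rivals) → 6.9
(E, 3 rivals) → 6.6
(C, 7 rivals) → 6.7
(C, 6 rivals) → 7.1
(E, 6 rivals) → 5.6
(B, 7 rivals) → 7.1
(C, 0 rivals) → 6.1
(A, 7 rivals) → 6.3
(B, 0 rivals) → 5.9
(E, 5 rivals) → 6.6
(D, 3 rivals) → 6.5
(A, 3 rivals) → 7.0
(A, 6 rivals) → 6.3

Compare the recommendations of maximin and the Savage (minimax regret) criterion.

maximin → A; minimax regret → C (disagree)

Row minima: A=6.3, B=5.4, C=6.1, D=5.6, E=5.6
Best worst-case = 6.3 → A.
Column bests: 0 rivals=6.8, 3 rivals=7.3, 5 rivals=7.0, 6 rivals=7.1, 7 rivals=7.3.
A regrets: 0.0, 0.3, 0.2, 0.8, 1.0 → max 1.0
B regrets: 0.9, 0.0, 0.0, 1.7, 0.2 → max 1.7
C regrets: 0.7, 0.4, 0.5, 0.0, 0.6 → max 0.7
D regrets: 0.9, 0.8, 1.4, 1.5, 0.0 → max 1.5
E regrets: 0.6, 0.7, 0.4, 1.5, 1.0 → max 1.5
Smallest max regret = 0.7 → C.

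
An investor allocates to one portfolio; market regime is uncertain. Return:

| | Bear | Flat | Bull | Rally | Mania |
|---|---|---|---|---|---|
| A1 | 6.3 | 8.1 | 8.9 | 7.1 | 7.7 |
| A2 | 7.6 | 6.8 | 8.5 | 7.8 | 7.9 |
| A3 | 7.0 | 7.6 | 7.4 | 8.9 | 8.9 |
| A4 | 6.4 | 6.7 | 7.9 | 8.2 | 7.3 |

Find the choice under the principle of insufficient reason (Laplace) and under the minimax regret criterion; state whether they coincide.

laplace → A3; minimax regret → A2 (disagree)

Row averages: A1=7.62, A2=7.72, A3=7.96, A4=7.3
Highest average = 7.96 → A3.
Column bests: Bear=7.6, Flat=8.1, Bull=8.9, Rally=8.9, Mania=8.9.
A1 regrets: 1.3, 0.0, 0.0, 1.8, 1.2 → max 1.8
A2 regrets: 0.0, 1.3, 0.4, 1.1, 1.0 → max 1.3
A3 regrets: 0.6, 0.5, 1.5, 0.0, 0.0 → max 1.5
A4 regrets: 1.2, 1.4, 1.0, 0.7, 1.6 → max 1.6
Smallest max regret = 1.3 → A2.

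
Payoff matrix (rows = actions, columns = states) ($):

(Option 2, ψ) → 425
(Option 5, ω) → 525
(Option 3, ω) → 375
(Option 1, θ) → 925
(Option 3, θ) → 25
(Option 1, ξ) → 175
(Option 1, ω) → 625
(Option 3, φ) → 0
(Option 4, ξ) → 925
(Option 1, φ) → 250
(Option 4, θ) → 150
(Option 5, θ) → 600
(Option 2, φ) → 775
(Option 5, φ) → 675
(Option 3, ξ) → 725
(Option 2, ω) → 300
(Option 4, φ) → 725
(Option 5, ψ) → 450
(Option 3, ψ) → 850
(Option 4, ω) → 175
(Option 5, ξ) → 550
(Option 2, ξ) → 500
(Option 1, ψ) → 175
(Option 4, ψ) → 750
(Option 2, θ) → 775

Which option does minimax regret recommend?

Option 5

Column bests: θ=925, φ=775, ψ=850, ω=625, ξ=925.
Option 1 regrets: 0, 525, 675, 0, 750 → max 750
Option 2 regrets: 150, 0, 425, 325, 425 → max 425
Option 3 regrets: 900, 775, 0, 250, 200 → max 900
Option 4 regrets: 775, 50, 100, 450, 0 → max 775
Option 5 regrets: 325, 100, 400, 100, 375 → max 400
Smallest max regret = 400 → Option 5.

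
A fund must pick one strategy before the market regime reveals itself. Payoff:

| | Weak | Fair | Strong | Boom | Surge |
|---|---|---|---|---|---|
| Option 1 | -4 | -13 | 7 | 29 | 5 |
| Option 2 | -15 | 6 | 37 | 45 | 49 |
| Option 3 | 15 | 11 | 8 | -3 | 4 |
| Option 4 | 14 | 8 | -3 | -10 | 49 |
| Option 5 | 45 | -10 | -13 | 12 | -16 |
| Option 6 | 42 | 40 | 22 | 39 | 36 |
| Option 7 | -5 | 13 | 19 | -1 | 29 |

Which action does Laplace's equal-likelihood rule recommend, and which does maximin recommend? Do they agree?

Row averages: Option 1=4.8, Option 2=24.4, Option 3=7, Option 4=11.6, Option 5=3.6, Option 6=35.8, Option 7=11
Highest average = 35.8 → Option 6.
Row minima: Option 1=-13, Option 2=-15, Option 3=-3, Option 4=-10, Option 5=-16, Option 6=22, Option 7=-5
Best worst-case = 22 → Option 6.

laplace → Option 6; maximin → Option 6 (agree)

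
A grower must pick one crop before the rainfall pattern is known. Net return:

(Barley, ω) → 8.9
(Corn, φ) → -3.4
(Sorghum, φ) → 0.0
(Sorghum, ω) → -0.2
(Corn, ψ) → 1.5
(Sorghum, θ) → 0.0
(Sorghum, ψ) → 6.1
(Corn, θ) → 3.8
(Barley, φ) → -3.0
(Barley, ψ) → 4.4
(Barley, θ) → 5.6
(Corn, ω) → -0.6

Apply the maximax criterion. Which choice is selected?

Barley

Row maxima: Barley=8.9, Sorghum=6.1, Corn=3.8
Best best-case = 8.9 → Barley.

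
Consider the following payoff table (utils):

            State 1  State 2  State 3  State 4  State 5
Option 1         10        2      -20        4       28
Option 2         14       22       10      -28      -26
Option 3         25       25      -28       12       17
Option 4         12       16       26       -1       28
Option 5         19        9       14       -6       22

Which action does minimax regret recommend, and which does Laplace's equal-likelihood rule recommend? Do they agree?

minimax regret → Option 4; laplace → Option 4 (agree)

Column bests: State 1=25, State 2=25, State 3=26, State 4=12, State 5=28.
Option 1 regrets: 15, 23, 46, 8, 0 → max 46
Option 2 regrets: 11, 3, 16, 40, 54 → max 54
Option 3 regrets: 0, 0, 54, 0, 11 → max 54
Option 4 regrets: 13, 9, 0, 13, 0 → max 13
Option 5 regrets: 6, 16, 12, 18, 6 → max 18
Smallest max regret = 13 → Option 4.
Row averages: Option 1=4.8, Option 2=-1.6, Option 3=10.2, Option 4=16.2, Option 5=11.6
Highest average = 16.2 → Option 4.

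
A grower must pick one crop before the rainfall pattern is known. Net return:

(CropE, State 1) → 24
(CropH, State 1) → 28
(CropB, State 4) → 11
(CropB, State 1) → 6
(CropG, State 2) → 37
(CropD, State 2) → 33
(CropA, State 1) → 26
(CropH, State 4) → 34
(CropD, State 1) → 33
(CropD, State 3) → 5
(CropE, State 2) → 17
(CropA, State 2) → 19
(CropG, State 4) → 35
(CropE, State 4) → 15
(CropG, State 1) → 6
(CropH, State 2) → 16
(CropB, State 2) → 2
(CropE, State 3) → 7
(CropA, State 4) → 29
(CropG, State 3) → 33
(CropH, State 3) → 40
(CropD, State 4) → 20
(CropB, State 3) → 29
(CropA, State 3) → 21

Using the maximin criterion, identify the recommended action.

CropA

Row minima: CropG=6, CropD=5, CropB=2, CropE=7, CropH=16, CropA=19
Best worst-case = 19 → CropA.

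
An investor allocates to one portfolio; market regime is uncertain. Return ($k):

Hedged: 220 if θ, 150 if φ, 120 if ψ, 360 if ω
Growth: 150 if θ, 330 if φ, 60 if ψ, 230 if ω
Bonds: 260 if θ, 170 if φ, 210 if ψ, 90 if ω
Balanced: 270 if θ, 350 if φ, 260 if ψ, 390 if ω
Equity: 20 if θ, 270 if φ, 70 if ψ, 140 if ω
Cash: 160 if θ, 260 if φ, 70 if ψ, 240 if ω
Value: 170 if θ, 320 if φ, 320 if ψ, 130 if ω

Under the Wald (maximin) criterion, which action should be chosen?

Balanced

Row minima: Hedged=120, Growth=60, Bonds=90, Balanced=260, Equity=20, Cash=70, Value=130
Best worst-case = 260 → Balanced.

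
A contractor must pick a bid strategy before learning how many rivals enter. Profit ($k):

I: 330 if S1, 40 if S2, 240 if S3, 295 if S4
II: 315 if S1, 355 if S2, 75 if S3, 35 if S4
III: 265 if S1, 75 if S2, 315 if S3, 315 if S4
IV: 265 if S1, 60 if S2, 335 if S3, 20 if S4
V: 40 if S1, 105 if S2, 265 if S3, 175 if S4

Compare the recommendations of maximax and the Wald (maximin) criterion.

Row maxima: I=330, II=355, III=315, IV=335, V=265
Best best-case = 355 → II.
Row minima: I=40, II=35, III=75, IV=20, V=40
Best worst-case = 75 → III.

maximax → II; maximin → III (disagree)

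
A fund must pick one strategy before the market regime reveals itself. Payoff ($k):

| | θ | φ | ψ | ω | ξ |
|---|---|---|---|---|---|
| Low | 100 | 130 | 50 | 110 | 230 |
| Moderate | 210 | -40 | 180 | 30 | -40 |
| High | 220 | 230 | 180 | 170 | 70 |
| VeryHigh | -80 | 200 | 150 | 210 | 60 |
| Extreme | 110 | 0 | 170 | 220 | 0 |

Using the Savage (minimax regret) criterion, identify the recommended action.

Column bests: θ=220, φ=230, ψ=180, ω=220, ξ=230.
Low regrets: 120, 100, 130, 110, 0 → max 130
Moderate regrets: 10, 270, 0, 190, 270 → max 270
High regrets: 0, 0, 0, 50, 160 → max 160
VeryHigh regrets: 300, 30, 30, 10, 170 → max 300
Extreme regrets: 110, 230, 10, 0, 230 → max 230
Smallest max regret = 130 → Low.

Low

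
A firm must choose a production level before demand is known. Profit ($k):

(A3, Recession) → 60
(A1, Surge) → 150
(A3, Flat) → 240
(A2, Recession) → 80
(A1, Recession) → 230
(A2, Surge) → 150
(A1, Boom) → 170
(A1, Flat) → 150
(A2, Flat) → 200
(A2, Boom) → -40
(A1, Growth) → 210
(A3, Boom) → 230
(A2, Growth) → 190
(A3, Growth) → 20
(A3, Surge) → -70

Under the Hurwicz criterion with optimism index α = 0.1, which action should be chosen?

A1

A1: 0.1·230 + 0.9·150 = 158
A2: 0.1·200 + 0.9·(-40) = -16
A3: 0.1·240 + 0.9·(-70) = -39
Highest Hurwicz score = 158 → A1.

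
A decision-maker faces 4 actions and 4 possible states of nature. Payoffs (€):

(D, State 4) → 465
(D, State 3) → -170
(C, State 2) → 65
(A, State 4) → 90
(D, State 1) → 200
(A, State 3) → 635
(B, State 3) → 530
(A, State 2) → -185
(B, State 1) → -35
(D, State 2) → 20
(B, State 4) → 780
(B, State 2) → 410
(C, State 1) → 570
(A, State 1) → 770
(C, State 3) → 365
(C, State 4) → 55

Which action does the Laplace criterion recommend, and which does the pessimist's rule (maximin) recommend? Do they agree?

laplace → B; maximin → C (disagree)

Row averages: A=327.5, B=421.25, C=263.75, D=128.75
Highest average = 421.25 → B.
Row minima: A=-185, B=-35, C=55, D=-170
Best worst-case = 55 → C.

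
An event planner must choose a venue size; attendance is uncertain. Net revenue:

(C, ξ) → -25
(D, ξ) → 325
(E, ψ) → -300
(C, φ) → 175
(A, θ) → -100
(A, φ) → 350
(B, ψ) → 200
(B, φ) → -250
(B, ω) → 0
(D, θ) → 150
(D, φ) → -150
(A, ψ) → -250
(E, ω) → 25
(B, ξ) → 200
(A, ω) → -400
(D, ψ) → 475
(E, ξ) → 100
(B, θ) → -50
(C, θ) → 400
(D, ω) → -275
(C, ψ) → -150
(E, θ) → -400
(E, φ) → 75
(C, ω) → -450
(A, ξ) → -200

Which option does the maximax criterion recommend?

Row maxima: A=350, B=200, C=400, D=475, E=100
Best best-case = 475 → D.

D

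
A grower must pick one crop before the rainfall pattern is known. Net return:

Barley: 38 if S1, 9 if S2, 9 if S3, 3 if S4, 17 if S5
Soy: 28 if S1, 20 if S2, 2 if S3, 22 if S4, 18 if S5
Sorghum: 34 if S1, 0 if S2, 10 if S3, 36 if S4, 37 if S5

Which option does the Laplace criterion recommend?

Row averages: Barley=15.2, Soy=18, Sorghum=23.4
Highest average = 23.4 → Sorghum.

Sorghum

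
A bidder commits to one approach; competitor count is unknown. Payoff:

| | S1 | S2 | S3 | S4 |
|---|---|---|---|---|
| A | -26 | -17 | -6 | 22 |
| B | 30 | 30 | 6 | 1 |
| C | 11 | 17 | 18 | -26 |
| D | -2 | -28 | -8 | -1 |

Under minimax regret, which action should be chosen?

B

Column bests: S1=30, S2=30, S3=18, S4=22.
A regrets: 56, 47, 24, 0 → max 56
B regrets: 0, 0, 12, 21 → max 21
C regrets: 19, 13, 0, 48 → max 48
D regrets: 32, 58, 26, 23 → max 58
Smallest max regret = 21 → B.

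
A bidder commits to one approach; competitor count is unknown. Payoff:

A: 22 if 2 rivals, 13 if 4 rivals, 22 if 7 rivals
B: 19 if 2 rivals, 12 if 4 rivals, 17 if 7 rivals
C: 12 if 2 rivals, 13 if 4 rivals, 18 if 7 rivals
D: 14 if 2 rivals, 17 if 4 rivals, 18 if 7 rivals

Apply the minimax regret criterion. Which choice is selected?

A

Column bests: 2 rivals=22, 4 rivals=17, 7 rivals=22.
A regrets: 0, 4, 0 → max 4
B regrets: 3, 5, 5 → max 5
C regrets: 10, 4, 4 → max 10
D regrets: 8, 0, 4 → max 8
Smallest max regret = 4 → A.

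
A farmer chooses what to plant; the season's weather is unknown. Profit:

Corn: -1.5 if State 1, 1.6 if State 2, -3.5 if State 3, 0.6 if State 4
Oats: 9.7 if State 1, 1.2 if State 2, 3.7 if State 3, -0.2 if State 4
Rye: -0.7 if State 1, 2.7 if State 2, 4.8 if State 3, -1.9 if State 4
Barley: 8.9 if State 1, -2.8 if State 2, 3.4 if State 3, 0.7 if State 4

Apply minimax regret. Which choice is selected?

Oats

Column bests: State 1=9.7, State 2=2.7, State 3=4.8, State 4=0.7.
Corn regrets: 11.2, 1.1, 8.3, 0.1 → max 11.2
Oats regrets: 0.0, 1.5, 1.1, 0.9 → max 1.5
Rye regrets: 10.4, 0.0, 0.0, 2.6 → max 10.4
Barley regrets: 0.8, 5.5, 1.4, 0.0 → max 5.5
Smallest max regret = 1.5 → Oats.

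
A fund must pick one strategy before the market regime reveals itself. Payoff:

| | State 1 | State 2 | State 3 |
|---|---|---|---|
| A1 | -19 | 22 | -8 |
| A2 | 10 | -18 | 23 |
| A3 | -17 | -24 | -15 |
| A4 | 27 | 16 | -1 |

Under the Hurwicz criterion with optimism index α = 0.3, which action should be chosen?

A4

A1: 0.3·22 + 0.7·(-19) = -6.7
A2: 0.3·23 + 0.7·(-18) = -5.7
A3: 0.3·(-15) + 0.7·(-24) = -21.3
A4: 0.3·27 + 0.7·(-1) = 7.4
Highest Hurwicz score = 7.4 → A4.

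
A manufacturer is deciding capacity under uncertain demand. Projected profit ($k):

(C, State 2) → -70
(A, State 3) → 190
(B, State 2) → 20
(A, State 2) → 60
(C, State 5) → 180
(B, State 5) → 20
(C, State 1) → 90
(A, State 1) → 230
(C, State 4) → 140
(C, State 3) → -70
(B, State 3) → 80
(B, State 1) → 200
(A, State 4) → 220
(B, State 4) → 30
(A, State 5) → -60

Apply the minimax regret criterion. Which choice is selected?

Column bests: State 1=230, State 2=60, State 3=190, State 4=220, State 5=180.
A regrets: 0, 0, 0, 0, 240 → max 240
B regrets: 30, 40, 110, 190, 160 → max 190
C regrets: 140, 130, 260, 80, 0 → max 260
Smallest max regret = 190 → B.

B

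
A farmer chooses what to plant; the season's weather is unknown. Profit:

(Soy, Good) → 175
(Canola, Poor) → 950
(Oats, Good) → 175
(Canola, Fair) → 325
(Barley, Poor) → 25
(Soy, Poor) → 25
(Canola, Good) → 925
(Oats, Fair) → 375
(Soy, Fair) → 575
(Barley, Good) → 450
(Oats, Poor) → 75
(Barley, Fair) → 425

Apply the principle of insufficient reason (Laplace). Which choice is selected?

Row averages: Canola=2200/3, Barley=300, Oats=625/3, Soy=775/3
Highest average = 2200/3 → Canola.

Canola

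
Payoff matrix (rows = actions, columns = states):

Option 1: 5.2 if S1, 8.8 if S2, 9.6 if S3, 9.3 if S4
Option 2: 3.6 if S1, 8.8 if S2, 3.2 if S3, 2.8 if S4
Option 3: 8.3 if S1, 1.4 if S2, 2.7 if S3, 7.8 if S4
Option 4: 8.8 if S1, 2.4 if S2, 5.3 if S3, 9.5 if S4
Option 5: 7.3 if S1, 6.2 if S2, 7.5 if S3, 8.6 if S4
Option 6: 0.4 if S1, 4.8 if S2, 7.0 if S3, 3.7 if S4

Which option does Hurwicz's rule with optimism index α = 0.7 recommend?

Option 1: 0.7·9.6 + 0.3·5.2 = 8.28
Option 2: 0.7·8.8 + 0.3·2.8 = 7
Option 3: 0.7·8.3 + 0.3·1.4 = 6.23
Option 4: 0.7·9.5 + 0.3·2.4 = 7.37
Option 5: 0.7·8.6 + 0.3·6.2 = 7.88
Option 6: 0.7·7.0 + 0.3·0.4 = 5.02
Highest Hurwicz score = 8.28 → Option 1.

Option 1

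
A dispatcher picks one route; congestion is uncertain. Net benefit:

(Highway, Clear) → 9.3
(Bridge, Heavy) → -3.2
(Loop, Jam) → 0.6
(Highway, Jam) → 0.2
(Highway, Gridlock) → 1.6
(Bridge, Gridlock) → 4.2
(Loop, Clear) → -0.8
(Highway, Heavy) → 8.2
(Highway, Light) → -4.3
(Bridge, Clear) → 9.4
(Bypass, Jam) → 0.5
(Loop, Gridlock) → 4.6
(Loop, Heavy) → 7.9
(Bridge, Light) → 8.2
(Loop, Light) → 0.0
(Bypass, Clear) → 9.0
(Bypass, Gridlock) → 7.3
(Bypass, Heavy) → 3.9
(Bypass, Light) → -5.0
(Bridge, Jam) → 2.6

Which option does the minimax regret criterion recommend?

Column bests: Clear=9.4, Light=8.2, Heavy=8.2, Jam=2.6, Gridlock=7.3.
Highway regrets: 0.1, 12.5, 0.0, 2.4, 5.7 → max 12.5
Bypass regrets: 0.4, 13.2, 4.3, 2.1, 0.0 → max 13.2
Bridge regrets: 0.0, 0.0, 11.4, 0.0, 3.1 → max 11.4
Loop regrets: 10.2, 8.2, 0.3, 2.0, 2.7 → max 10.2
Smallest max regret = 10.2 → Loop.

Loop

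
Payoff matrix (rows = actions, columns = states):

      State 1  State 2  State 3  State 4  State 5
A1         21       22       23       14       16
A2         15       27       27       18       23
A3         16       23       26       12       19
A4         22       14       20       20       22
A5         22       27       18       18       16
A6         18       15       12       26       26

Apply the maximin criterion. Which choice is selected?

Row minima: A1=14, A2=15, A3=12, A4=14, A5=16, A6=12
Best worst-case = 16 → A5.

A5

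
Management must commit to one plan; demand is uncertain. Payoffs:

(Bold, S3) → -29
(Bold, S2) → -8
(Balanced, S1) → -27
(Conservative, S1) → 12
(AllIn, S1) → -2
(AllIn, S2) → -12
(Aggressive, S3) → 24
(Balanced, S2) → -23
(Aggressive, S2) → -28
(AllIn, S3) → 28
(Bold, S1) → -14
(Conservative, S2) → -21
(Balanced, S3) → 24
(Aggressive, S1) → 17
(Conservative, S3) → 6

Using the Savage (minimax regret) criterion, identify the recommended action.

AllIn

Column bests: S1=17, S2=-8, S3=28.
Conservative regrets: 5, 13, 22 → max 22
Balanced regrets: 44, 15, 4 → max 44
Aggressive regrets: 0, 20, 4 → max 20
Bold regrets: 31, 0, 57 → max 57
AllIn regrets: 19, 4, 0 → max 19
Smallest max regret = 19 → AllIn.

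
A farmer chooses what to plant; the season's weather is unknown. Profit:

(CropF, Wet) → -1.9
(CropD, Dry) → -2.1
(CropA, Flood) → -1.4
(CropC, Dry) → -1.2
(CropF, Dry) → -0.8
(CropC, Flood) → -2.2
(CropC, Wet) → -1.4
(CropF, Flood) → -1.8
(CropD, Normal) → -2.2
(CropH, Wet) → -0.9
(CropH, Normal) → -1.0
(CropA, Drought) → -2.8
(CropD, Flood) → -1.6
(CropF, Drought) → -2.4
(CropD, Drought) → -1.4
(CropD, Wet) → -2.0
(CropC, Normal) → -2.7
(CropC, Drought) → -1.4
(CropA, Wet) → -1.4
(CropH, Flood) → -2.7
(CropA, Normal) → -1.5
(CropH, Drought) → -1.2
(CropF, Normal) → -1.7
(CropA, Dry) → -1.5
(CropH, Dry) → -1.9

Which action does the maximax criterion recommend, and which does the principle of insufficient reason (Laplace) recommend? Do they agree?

Row maxima: CropF=-0.8, CropC=-1.2, CropH=-0.9, CropD=-1.4, CropA=-1.4
Best best-case = -0.8 → CropF.
Row averages: CropF=-1.72, CropC=-1.78, CropH=-1.54, CropD=-1.86, CropA=-1.72
Highest average = -1.54 → CropH.

maximax → CropF; laplace → CropH (disagree)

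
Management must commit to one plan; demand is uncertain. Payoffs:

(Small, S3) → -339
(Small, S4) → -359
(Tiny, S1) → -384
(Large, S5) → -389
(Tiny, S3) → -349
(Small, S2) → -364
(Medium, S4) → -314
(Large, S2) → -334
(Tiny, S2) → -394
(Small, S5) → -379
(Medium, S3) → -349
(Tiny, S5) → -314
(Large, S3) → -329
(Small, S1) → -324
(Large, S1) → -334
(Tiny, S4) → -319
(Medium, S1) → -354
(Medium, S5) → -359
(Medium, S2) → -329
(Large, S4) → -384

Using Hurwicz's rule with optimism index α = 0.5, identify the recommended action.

Tiny: 0.5·(-314) + 0.5·(-394) = -354
Small: 0.5·(-324) + 0.5·(-379) = -351.5
Medium: 0.5·(-314) + 0.5·(-359) = -336.5
Large: 0.5·(-329) + 0.5·(-389) = -359
Highest Hurwicz score = -336.5 → Medium.

Medium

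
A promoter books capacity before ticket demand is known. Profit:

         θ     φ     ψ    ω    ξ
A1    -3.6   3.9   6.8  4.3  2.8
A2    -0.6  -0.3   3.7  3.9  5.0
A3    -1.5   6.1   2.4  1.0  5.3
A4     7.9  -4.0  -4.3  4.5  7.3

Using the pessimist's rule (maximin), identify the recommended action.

A2

Row minima: A1=-3.6, A2=-0.6, A3=-1.5, A4=-4.3
Best worst-case = -0.6 → A2.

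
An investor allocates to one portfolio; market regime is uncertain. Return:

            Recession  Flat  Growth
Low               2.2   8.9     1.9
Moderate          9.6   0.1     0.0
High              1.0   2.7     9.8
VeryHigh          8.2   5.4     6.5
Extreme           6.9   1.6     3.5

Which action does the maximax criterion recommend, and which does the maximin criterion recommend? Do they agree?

maximax → High; maximin → VeryHigh (disagree)

Row maxima: Low=8.9, Moderate=9.6, High=9.8, VeryHigh=8.2, Extreme=6.9
Best best-case = 9.8 → High.
Row minima: Low=1.9, Moderate=0.0, High=1.0, VeryHigh=5.4, Extreme=1.6
Best worst-case = 5.4 → VeryHigh.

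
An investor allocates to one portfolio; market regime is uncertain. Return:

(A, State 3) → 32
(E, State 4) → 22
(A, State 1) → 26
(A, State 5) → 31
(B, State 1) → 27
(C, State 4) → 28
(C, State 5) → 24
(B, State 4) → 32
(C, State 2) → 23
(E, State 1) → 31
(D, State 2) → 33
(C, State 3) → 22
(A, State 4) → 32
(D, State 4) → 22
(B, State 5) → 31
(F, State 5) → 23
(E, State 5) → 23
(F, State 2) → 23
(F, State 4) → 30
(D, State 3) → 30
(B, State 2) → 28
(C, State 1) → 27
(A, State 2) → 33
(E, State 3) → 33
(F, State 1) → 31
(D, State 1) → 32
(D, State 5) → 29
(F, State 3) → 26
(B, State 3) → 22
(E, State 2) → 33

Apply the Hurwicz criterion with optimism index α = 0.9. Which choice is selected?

A

A: 0.9·33 + 0.1·26 = 32.3
B: 0.9·32 + 0.1·22 = 31
C: 0.9·28 + 0.1·22 = 27.4
D: 0.9·33 + 0.1·22 = 31.9
E: 0.9·33 + 0.1·22 = 31.9
F: 0.9·31 + 0.1·23 = 30.2
Highest Hurwicz score = 32.3 → A.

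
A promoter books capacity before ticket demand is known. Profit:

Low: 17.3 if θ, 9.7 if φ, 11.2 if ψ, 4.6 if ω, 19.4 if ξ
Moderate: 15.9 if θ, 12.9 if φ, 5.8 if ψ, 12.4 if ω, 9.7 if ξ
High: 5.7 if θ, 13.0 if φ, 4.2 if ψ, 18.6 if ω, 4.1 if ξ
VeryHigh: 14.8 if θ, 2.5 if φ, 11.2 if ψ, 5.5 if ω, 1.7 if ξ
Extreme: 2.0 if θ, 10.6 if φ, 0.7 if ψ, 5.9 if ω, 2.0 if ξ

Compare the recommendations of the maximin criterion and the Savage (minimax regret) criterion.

Row minima: Low=4.6, Moderate=5.8, High=4.1, VeryHigh=1.7, Extreme=0.7
Best worst-case = 5.8 → Moderate.
Column bests: θ=17.3, φ=13.0, ψ=11.2, ω=18.6, ξ=19.4.
Low regrets: 0.0, 3.3, 0.0, 14.0, 0.0 → max 14.0
Moderate regrets: 1.4, 0.1, 5.4, 6.2, 9.7 → max 9.7
High regrets: 11.6, 0.0, 7.0, 0.0, 15.3 → max 15.3
VeryHigh regrets: 2.5, 10.5, 0.0, 13.1, 17.7 → max 17.7
Extreme regrets: 15.3, 2.4, 10.5, 12.7, 17.4 → max 17.4
Smallest max regret = 9.7 → Moderate.

maximin → Moderate; minimax regret → Moderate (agree)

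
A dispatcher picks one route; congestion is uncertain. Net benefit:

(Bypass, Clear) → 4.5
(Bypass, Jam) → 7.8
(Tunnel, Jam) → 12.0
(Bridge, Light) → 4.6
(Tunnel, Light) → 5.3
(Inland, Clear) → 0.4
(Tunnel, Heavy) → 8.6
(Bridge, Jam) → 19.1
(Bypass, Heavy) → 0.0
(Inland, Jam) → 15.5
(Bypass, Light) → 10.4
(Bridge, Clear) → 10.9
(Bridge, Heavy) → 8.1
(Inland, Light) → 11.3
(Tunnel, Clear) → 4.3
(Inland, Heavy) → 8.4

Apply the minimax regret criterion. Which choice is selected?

Column bests: Clear=10.9, Light=11.3, Heavy=8.6, Jam=19.1.
Tunnel regrets: 6.6, 6.0, 0.0, 7.1 → max 7.1
Bypass regrets: 6.4, 0.9, 8.6, 11.3 → max 11.3
Bridge regrets: 0.0, 6.7, 0.5, 0.0 → max 6.7
Inland regrets: 10.5, 0.0, 0.2, 3.6 → max 10.5
Smallest max regret = 6.7 → Bridge.

Bridge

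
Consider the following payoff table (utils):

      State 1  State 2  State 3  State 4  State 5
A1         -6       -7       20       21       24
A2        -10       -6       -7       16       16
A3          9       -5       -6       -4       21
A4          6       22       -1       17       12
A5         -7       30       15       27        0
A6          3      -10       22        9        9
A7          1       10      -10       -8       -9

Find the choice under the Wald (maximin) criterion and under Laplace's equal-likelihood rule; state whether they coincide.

maximin → A4; laplace → A5 (disagree)

Row minima: A1=-7, A2=-10, A3=-6, A4=-1, A5=-7, A6=-10, A7=-10
Best worst-case = -1 → A4.
Row averages: A1=10.4, A2=1.8, A3=3, A4=11.2, A5=13, A6=6.6, A7=-3.2
Highest average = 13 → A5.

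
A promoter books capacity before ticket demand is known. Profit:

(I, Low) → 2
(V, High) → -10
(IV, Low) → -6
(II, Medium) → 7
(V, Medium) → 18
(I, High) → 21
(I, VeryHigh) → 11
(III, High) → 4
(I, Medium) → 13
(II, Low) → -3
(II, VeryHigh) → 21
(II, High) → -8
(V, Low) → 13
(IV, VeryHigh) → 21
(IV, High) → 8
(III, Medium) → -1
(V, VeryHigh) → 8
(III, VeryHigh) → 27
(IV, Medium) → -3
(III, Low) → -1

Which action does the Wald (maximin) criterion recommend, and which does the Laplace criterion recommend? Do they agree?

Row minima: I=2, II=-8, III=-1, IV=-6, V=-10
Best worst-case = 2 → I.
Row averages: I=11.75, II=4.25, III=7.25, IV=5, V=7.25
Highest average = 11.75 → I.

maximin → I; laplace → I (agree)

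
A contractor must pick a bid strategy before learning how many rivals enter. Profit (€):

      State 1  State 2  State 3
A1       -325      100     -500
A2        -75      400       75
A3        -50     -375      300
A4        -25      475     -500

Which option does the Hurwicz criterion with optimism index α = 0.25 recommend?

A2

A1: 0.25·100 + 0.75·(-500) = -350
A2: 0.25·400 + 0.75·(-75) = 43.75
A3: 0.25·300 + 0.75·(-375) = -206.25
A4: 0.25·475 + 0.75·(-500) = -256.25
Highest Hurwicz score = 43.75 → A2.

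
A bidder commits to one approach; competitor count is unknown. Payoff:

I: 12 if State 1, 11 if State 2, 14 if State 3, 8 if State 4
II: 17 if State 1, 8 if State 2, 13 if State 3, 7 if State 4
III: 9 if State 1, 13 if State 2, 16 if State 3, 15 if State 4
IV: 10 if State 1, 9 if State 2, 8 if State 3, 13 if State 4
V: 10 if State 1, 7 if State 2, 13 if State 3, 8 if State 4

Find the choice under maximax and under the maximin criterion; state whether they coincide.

Row maxima: I=14, II=17, III=16, IV=13, V=13
Best best-case = 17 → II.
Row minima: I=8, II=7, III=9, IV=8, V=7
Best worst-case = 9 → III.

maximax → II; maximin → III (disagree)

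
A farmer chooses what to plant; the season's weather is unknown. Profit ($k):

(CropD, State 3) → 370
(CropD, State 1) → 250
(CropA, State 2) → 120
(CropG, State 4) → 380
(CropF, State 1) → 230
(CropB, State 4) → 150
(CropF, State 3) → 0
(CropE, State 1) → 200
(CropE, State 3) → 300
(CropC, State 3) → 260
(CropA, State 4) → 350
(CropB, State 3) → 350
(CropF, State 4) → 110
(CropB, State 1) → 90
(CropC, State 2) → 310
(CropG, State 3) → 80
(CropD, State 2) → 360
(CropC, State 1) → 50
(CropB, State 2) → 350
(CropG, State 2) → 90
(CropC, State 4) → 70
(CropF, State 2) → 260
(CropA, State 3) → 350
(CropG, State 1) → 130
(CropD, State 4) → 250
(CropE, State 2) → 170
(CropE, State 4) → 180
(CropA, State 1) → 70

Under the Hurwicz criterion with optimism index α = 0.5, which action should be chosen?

CropG: 0.5·380 + 0.5·80 = 230
CropB: 0.5·350 + 0.5·90 = 220
CropC: 0.5·310 + 0.5·50 = 180
CropD: 0.5·370 + 0.5·250 = 310
CropE: 0.5·300 + 0.5·170 = 235
CropF: 0.5·260 + 0.5·0 = 130
CropA: 0.5·350 + 0.5·70 = 210
Highest Hurwicz score = 310 → CropD.

CropD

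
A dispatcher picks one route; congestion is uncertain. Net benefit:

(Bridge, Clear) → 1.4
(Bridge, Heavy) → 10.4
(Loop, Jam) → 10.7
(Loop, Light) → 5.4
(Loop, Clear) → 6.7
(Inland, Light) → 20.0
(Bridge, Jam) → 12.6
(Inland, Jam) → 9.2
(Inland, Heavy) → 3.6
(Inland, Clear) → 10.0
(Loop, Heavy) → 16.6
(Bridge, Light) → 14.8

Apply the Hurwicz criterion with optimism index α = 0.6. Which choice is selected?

Loop: 0.6·16.6 + 0.4·5.4 = 12.12
Inland: 0.6·20.0 + 0.4·3.6 = 13.44
Bridge: 0.6·14.8 + 0.4·1.4 = 9.44
Highest Hurwicz score = 13.44 → Inland.

Inland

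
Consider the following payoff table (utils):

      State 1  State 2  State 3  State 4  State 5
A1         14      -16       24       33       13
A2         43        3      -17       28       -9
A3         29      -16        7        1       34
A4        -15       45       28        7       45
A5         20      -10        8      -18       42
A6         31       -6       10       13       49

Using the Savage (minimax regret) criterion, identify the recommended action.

Column bests: State 1=43, State 2=45, State 3=28, State 4=33, State 5=49.
A1 regrets: 29, 61, 4, 0, 36 → max 61
A2 regrets: 0, 42, 45, 5, 58 → max 58
A3 regrets: 14, 61, 21, 32, 15 → max 61
A4 regrets: 58, 0, 0, 26, 4 → max 58
A5 regrets: 23, 55, 20, 51, 7 → max 55
A6 regrets: 12, 51, 18, 20, 0 → max 51
Smallest max regret = 51 → A6.

A6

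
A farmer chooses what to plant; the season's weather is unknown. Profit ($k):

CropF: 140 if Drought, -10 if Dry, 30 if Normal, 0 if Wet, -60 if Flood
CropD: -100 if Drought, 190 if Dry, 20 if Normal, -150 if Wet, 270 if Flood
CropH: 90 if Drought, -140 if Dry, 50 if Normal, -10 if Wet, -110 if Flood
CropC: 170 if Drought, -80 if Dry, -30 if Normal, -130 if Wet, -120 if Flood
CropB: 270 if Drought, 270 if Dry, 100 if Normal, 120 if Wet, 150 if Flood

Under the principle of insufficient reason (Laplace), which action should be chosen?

Row averages: CropF=20, CropD=46, CropH=-24, CropC=-38, CropB=182
Highest average = 182 → CropB.

CropB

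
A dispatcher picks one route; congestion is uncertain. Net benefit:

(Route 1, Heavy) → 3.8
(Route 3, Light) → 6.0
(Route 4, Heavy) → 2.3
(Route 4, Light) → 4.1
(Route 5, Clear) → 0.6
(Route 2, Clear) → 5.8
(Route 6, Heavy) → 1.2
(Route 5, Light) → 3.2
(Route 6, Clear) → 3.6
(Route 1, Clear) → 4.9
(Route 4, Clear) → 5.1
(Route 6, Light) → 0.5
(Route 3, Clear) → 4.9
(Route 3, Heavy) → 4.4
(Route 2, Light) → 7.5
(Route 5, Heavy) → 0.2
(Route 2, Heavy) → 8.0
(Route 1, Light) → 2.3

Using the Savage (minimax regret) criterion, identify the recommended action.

Column bests: Clear=5.8, Light=7.5, Heavy=8.0.
Route 1 regrets: 0.9, 5.2, 4.2 → max 5.2
Route 2 regrets: 0.0, 0.0, 0.0 → max 0.0
Route 3 regrets: 0.9, 1.5, 3.6 → max 3.6
Route 4 regrets: 0.7, 3.4, 5.7 → max 5.7
Route 5 regrets: 5.2, 4.3, 7.8 → max 7.8
Route 6 regrets: 2.2, 7.0, 6.8 → max 7.0
Smallest max regret = 0.0 → Route 2.

Route 2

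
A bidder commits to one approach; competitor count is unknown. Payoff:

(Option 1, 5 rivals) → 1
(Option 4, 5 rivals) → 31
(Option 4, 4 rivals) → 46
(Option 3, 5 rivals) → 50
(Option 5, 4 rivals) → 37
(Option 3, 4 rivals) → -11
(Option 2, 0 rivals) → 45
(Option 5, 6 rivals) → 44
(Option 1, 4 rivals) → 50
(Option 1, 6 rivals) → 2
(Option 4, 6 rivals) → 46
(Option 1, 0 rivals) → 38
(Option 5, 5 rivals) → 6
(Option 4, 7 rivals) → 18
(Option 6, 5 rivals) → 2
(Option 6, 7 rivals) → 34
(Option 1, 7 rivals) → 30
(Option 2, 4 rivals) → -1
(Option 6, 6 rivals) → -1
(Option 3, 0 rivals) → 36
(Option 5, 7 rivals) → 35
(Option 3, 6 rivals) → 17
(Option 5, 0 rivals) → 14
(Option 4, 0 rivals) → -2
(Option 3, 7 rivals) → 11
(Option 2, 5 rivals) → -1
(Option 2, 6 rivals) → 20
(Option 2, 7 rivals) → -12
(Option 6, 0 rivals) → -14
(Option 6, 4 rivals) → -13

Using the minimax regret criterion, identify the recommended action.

Option 5

Column bests: 0 rivals=45, 4 rivals=50, 5 rivals=50, 6 rivals=46, 7 rivals=35.
Option 1 regrets: 7, 0, 49, 44, 5 → max 49
Option 2 regrets: 0, 51, 51, 26, 47 → max 51
Option 3 regrets: 9, 61, 0, 29, 24 → max 61
Option 4 regrets: 47, 4, 19, 0, 17 → max 47
Option 5 regrets: 31, 13, 44, 2, 0 → max 44
Option 6 regrets: 59, 63, 48, 47, 1 → max 63
Smallest max regret = 44 → Option 5.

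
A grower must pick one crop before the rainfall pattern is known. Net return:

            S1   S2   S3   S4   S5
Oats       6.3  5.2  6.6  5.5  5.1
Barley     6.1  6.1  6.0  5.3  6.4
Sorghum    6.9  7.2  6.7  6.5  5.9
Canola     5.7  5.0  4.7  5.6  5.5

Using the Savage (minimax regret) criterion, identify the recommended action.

Column bests: S1=6.9, S2=7.2, S3=6.7, S4=6.5, S5=6.4.
Oats regrets: 0.6, 2.0, 0.1, 1.0, 1.3 → max 2.0
Barley regrets: 0.8, 1.1, 0.7, 1.2, 0.0 → max 1.2
Sorghum regrets: 0.0, 0.0, 0.0, 0.0, 0.5 → max 0.5
Canola regrets: 1.2, 2.2, 2.0, 0.9, 0.9 → max 2.2
Smallest max regret = 0.5 → Sorghum.

Sorghum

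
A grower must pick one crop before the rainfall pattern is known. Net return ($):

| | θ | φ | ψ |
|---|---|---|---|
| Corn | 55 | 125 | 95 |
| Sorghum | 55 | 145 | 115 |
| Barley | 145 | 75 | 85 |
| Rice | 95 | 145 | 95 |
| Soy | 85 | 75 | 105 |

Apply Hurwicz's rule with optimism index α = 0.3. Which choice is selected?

Rice

Corn: 0.3·125 + 0.7·55 = 76
Sorghum: 0.3·145 + 0.7·55 = 82
Barley: 0.3·145 + 0.7·75 = 96
Rice: 0.3·145 + 0.7·95 = 110
Soy: 0.3·105 + 0.7·75 = 84
Highest Hurwicz score = 110 → Rice.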